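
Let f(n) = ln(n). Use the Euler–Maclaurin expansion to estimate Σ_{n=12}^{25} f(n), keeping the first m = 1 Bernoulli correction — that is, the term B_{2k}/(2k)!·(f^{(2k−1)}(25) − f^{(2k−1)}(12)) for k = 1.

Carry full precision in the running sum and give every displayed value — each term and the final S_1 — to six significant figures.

S_1 ≈ 40.5013

Integral: ∫_12^25 ln(x) dx = 37.6530.
Endpoint term: (f(12) + f(25))/2 = (2.48491 + 3.21888)/2 = 2.85189.
Integral + boundary = 40.5049.
Order-1 term: 1/12 · (0.0400000 − 0.0833333) = -0.00361111.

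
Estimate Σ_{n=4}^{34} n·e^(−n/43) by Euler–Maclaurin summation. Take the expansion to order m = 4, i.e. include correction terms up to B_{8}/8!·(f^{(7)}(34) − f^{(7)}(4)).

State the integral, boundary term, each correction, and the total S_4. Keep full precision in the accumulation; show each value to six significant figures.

Integral: ∫_4^34 x·e^(−x/43) dx = 339.847.
Endpoint term: (f(4) + f(34))/2 = (3.64469 + 15.4200)/2 = 9.53233.
Running total after boundary: 349.379.
k=1: B_{2}/(2)! × [f^{(1)}(34) − f^{(1)}(4)] = 1/12 × (0.0949245 − 0.826412) = -0.0609573.
After k=1: 349.319.
k=2: B_{4}/(4)! × [f^{(3)}(34) − f^{(3)}(4)] = −1/720 × (0.000541904 − 0.00143253) = 1.23699e-06.
After k=2: 349.319.
k=3: B_{6}/(6)! × [f^{(5)}(34) − f^{(5)}(4)] = 1/30240 × (5.58394e-07 − 1.30780e-06) = -2.47819e-11.
After k=3: 349.319.
k=4: B_{8}/(8)! × [f^{(7)}(34) − f^{(7)}(4)] = −1/1209600 × (4.45488e-10 − 9.95584e-10) = 4.54775e-16.

S_4 ≈ 349.319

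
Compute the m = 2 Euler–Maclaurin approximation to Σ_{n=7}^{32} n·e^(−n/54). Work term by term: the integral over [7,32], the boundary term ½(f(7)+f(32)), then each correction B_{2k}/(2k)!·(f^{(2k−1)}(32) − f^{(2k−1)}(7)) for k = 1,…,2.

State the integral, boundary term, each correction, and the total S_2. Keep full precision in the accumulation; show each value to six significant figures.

The integral term ∫_7^32 x·e^(−x/54) dx = 325.887.
Endpoint term: (f(7) + f(32))/2 = (6.14894 + 17.6925)/2 = 11.9207.
So far: 337.808.
k=1: B_{2}/(2)! × [f^{(1)}(32) − f^{(1)}(7)] = 1/12 × (0.225252 − 0.764551) = -0.0449416.
Running total after k=1: 337.763.
k=2: B_{4}/(4)! × [f^{(3)}(32) − f^{(3)}(7)] = −1/720 × (0.000456460 − 0.000864675) = 5.66966e-07.

S_2 ≈ 337.763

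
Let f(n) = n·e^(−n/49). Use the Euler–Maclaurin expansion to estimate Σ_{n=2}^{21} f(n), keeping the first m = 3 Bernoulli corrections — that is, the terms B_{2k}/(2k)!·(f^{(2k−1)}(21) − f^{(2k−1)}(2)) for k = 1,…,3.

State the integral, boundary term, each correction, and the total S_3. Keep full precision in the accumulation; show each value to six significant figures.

S_3 ≈ 172.372

The integral term ∫_2^21 x·e^(−x/49) dx = 164.618.
Boundary: ½(f(2) + f(21)) = ½(1.92001 + 13.6802) = 7.80012.
So far: 172.418.
k=1: B_{2}/(2)! × [f^{(1)}(21) − f^{(1)}(2)] = 1/12 × (0.372251 − 0.920822) = -0.0457142.
After k=1: 172.372.
k=2: B_{4}/(4)! × [f^{(3)}(21) − f^{(3)}(2)] = −1/720 × (0.000697680 − 0.00118319) = 6.74316e-07.
After k=2: 172.372.
k=3: B_{6}/(6)! × [f^{(5)}(21) − f^{(5)}(2)] = 1/30240 × (5.16585e-07 − 8.25847e-07) = -1.02269e-11.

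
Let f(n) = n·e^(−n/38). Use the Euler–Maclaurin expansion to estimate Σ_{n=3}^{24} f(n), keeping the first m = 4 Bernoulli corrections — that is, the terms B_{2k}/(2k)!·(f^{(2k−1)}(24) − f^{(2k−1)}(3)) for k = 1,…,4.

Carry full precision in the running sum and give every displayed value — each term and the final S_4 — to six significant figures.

∫_3^24 x·e^(−x/38) dx evaluates to 186.923.
½[f(3) + f(24)] = ½[2.77227 + 12.7620] = 7.76715.
Integral + boundary = 194.691.
Correction k=1: B_{2}/2! · (f^{(1)}(24) − f^{(1)}(3)) = 1/12 · (0.195908 − 0.851134) = -0.0546021.
Running total after k=1: 194.636.
Correction k=2: B_{4}/4! · (f^{(3)}(24) − f^{(3)}(3)) = −1/720 · (0.000872169 − 0.00186933) = 1.38495e-06.
Running total after k=2: 194.636.
Correction k=3: B_{6}/6! · (f^{(5)}(24) − f^{(5)}(3)) = 1/30240 · (1.11404e-06 − 2.18091e-06) = -3.52802e-11.
Running total after k=3: 194.636.
Correction k=4: B_{8}/8! · (f^{(7)}(24) − f^{(7)}(3)) = −1/1209600 · (1.12471e-09 − 2.12415e-09) = 8.26256e-16.

S_4 ≈ 194.636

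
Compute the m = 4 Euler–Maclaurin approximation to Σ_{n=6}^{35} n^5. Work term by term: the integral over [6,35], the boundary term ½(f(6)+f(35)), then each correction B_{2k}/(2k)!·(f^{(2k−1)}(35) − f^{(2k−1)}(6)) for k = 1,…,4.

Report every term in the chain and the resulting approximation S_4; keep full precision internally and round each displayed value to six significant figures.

∫_6^35 x^5 dx evaluates to 3.06370e+08.
Boundary: ½(f(6) + f(35)) = ½(7776.00 + 5.25219e+07) = 2.62648e+07.
Running total after boundary: 3.32635e+08.
Order-1 term: 1/12 · (7.50312e+06 − 6480.00) = 624720.
Partial sum through k=1: 3.33259e+08.
Order-2 term: −1/720 · (73500.0 − 2160.00) = -99.0833.
Partial sum through k=2: 3.33259e+08.
Order-3 term: 1/30240 · (120.000 − 120.000) = 0.00000.
Partial sum through k=3: 3.33259e+08.
Order-4 term: −1/1209600 · (0.00000 − 0.00000) = 0.00000.

S_4 ≈ 3.33259e+08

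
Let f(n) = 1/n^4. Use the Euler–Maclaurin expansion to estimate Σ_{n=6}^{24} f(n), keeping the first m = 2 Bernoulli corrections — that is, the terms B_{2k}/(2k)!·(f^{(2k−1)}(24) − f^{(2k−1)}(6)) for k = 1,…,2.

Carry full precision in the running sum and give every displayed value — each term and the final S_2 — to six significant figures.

Integral: ∫_6^24 1/x^4 dx = 0.00151910.
Boundary: ½(f(6) + f(24)) = ½(0.000771605 + 3.01408e-06) = 0.000387310.
Running total after boundary: 0.00190641.
Order-1 term: 1/12 · (-5.02347e-07 − (-0.000514403)) = 4.28251e-05.
After k=1: 0.00194923.
Order-2 term: −1/720 · (-2.61639e-08 − (-0.000428669)) = -5.95338e-07.

S_2 ≈ 0.00194864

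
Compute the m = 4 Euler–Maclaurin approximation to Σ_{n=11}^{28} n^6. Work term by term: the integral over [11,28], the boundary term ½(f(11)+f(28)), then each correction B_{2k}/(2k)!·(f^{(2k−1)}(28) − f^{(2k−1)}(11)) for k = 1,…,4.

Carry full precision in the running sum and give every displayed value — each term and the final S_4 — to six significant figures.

∫_11^28 x^6 dx evaluates to 1.92478e+09.
½[f(11) + f(28)] = ½[1.77156e+06 + 4.81890e+08] = 2.41831e+08.
Running total after boundary: 2.16661e+09.
Order-1 term: 1/12 · (1.03262e+08 − 966306) = 8.52466e+06.
Partial sum through k=1: 2.17513e+09.
Order-2 term: −1/720 · (2.63424e+06 − 159720) = -3436.83.
Partial sum through k=2: 2.17513e+09.
Order-3 term: 1/30240 · (20160.0 − 7920.00) = 0.404762.
Partial sum through k=3: 2.17513e+09.
Order-4 term: −1/1209600 · (0.00000 − 0.00000) = 0.00000.

S_4 ≈ 2.17513e+09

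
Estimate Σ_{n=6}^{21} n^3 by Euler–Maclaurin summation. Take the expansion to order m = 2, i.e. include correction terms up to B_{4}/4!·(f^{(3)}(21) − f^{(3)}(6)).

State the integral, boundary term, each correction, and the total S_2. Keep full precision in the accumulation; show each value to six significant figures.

The integral term ∫_6^21 x^3 dx = 48296.2.
½[f(6) + f(21)] = ½[216.000 + 9261.00] = 4738.50.
Integral + boundary = 53034.8.
Correction k=1: B_{2}/2! · (f^{(1)}(21) − f^{(1)}(6)) = 1/12 · (1323.00 − 108.000) = 101.250.
Running total after k=1: 53136.0.
Correction k=2: B_{4}/4! · (f^{(3)}(21) − f^{(3)}(6)) = −1/720 · (6.00000 − 6.00000) = 0.00000.

S_2 ≈ 53136.0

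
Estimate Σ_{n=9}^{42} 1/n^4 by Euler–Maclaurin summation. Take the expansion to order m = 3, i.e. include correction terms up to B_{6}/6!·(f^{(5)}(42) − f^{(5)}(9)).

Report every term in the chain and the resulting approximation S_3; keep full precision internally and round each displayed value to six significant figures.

∫_9^42 1/x^4 dx evaluates to 0.000452748.
½[f(9) + f(42)] = ½[0.000152416 + 3.21368e-07] = 7.63686e-05.
So far: 0.000529117.
k=1: B_{2}/(2)! × [f^{(1)}(42) − f^{(1)}(9)] = 1/12 × (-3.06065e-08 − (-6.77404e-05)) = 5.64248e-06.
Running total after k=1: 0.000534759.
k=2: B_{4}/(4)! × [f^{(3)}(42) − f^{(3)}(9)] = −1/720 × (-5.20519e-10 − (-2.50890e-05)) = -3.48451e-08.
Running total after k=2: 0.000534724.
k=3: B_{6}/(6)! × [f^{(5)}(42) − f^{(5)}(9)] = 1/30240 × (-1.65244e-11 − (-1.73455e-05)) = 5.73594e-10.

S_3 ≈ 0.000534725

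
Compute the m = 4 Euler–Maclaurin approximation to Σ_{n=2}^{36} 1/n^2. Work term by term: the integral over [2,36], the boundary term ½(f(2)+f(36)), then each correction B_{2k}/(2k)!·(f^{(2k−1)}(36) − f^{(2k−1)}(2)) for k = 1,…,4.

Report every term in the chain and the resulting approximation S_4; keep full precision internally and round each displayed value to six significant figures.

∫_2^36 1/x^2 dx evaluates to 0.472222.
Boundary: ½(f(2) + f(36)) = ½(0.250000 + 0.000771605) = 0.125386.
So far: 0.597608.
k=1: B_{2}/(2)! × [f^{(1)}(36) − f^{(1)}(2)] = 1/12 × (-4.28669e-05 − (-0.250000)) = 0.0208298.
Partial sum through k=1: 0.618438.
k=2: B_{4}/(4)! × [f^{(3)}(36) − f^{(3)}(2)] = −1/720 × (-3.96916e-07 − (-0.750000)) = -0.00104167.
Partial sum through k=2: 0.617396.
k=3: B_{6}/(6)! × [f^{(5)}(36) − f^{(5)}(2)] = 1/30240 × (-9.18787e-09 − (-5.62500)) = 0.000186012.
Partial sum through k=3: 0.617582.
k=4: B_{8}/(8)! × [f^{(7)}(36) − f^{(7)}(2)] = −1/1209600 × (-3.97007e-10 − (-78.7500)) = -6.51042e-05.

S_4 ≈ 0.617517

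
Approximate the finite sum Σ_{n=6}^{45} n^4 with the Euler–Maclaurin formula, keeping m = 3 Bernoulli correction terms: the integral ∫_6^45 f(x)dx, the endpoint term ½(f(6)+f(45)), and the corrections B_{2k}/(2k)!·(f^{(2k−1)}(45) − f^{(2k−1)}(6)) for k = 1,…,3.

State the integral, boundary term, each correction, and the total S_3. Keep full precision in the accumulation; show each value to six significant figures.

S_3 ≈ 3.89853e+07

Integral: ∫_6^45 x^4 dx = 3.69041e+07.
Boundary: ½(f(6) + f(45)) = ½(1296.00 + 4.10062e+06) = 2.05096e+06.
Running total after boundary: 3.89550e+07.
k=1: B_{2}/(2)! × [f^{(1)}(45) − f^{(1)}(6)] = 1/12 × (364500 − 864.000) = 30303.0.
After k=1: 3.89853e+07.
k=2: B_{4}/(4)! × [f^{(3)}(45) − f^{(3)}(6)] = −1/720 × (1080.00 − 144.000) = -1.30000.
After k=2: 3.89853e+07.
k=3: B_{6}/(6)! × [f^{(5)}(45) − f^{(5)}(6)] = 1/30240 × (0.00000 − 0.00000) = 0.00000.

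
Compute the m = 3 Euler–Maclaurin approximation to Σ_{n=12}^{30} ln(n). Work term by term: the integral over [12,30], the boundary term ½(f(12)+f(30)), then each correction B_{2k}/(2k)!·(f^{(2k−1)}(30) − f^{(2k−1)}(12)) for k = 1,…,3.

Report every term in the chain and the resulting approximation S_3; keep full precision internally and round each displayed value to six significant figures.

The integral term ∫_12^30 ln(x) dx = 54.2170.
Endpoint term: (f(12) + f(30))/2 = (2.48491 + 3.40120)/2 = 2.94305.
So far: 57.1601.
Correction k=1: B_{2}/2! · (f^{(1)}(30) − f^{(1)}(12)) = 1/12 · (0.0333333 − 0.0833333) = -0.00416667.
Running total after k=1: 57.1559.
Correction k=2: B_{4}/4! · (f^{(3)}(30) − f^{(3)}(12)) = −1/720 · (7.40741e-05 − 0.00115741) = 1.50463e-06.
Running total after k=2: 57.1559.
Correction k=3: B_{6}/6! · (f^{(5)}(30) − f^{(5)}(12)) = 1/30240 · (9.87654e-07 − 9.64506e-05) = -3.15684e-09.

S_3 ≈ 57.1559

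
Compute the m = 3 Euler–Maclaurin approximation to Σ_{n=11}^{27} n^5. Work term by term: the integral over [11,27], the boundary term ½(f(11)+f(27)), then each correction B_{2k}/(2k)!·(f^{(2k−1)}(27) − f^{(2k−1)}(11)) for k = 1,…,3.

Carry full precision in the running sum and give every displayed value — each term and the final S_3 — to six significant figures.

∫_11^27 x^5 dx evaluates to 6.42748e+07.
Boundary: ½(f(11) + f(27)) = ½(161051 + 1.43489e+07) = 7.25498e+06.
Integral + boundary = 7.15298e+07.
Correction k=1: B_{2}/2! · (f^{(1)}(27) − f^{(1)}(11)) = 1/12 · (2.65720e+06 − 73205.0) = 215333.
After k=1: 7.17451e+07.
Correction k=2: B_{4}/4! · (f^{(3)}(27) − f^{(3)}(11)) = −1/720 · (43740.0 − 7260.00) = -50.6667.
After k=2: 7.17451e+07.
Correction k=3: B_{6}/6! · (f^{(5)}(27) − f^{(5)}(11)) = 1/30240 · (120.000 − 120.000) = 0.00000.

S_3 ≈ 7.17451e+07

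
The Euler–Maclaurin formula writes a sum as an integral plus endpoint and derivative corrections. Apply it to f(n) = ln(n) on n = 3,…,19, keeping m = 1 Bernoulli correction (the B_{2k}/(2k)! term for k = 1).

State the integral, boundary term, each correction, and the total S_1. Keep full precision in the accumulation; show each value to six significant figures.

The integral term ∫_3^19 ln(x) dx = 36.6485.
½[f(3) + f(19)] = ½[1.09861 + 2.94444] = 2.02153.
Integral + boundary = 38.6700.
Order-1 term: 1/12 · (0.0526316 − 0.333333) = -0.0233918.

S_1 ≈ 38.6466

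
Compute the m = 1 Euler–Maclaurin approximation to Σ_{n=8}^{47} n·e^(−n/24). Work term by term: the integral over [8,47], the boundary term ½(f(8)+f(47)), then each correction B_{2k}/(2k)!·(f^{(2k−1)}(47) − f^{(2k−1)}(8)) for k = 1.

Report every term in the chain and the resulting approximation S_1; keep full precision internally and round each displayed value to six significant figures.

S_1 ≈ 316.004

Integral: ∫_8^47 x·e^(−x/24) dx = 309.873.
½[f(8) + f(47)] = ½[5.73225 + 6.63139] = 6.18182.
Integral + boundary = 316.055.
k=1: B_{2}/(2)! × [f^{(1)}(47) − f^{(1)}(8)] = 1/12 × (-0.135214 − 0.477688) = -0.0510752.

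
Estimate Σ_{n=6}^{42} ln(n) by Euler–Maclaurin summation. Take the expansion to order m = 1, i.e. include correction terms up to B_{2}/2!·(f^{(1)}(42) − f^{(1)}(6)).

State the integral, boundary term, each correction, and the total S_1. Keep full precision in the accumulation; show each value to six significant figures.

S_1 ≈ 112.984

∫_6^42 ln(x) dx evaluates to 110.232.
Boundary: ½(f(6) + f(42)) = ½(1.79176 + 3.73767) = 2.76471.
Running total after boundary: 112.996.
Order-1 term: 1/12 · (0.0238095 − 0.166667) = -0.0119048.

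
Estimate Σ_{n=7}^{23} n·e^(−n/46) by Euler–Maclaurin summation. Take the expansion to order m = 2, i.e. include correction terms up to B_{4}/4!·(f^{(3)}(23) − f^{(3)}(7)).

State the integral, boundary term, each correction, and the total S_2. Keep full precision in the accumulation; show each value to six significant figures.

The integral term ∫_7^23 x·e^(−x/46) dx = 168.721.
Boundary: ½(f(7) + f(23)) = ½(6.01187 + 13.9502) = 9.98104.
Running total after boundary: 178.702.
Order-1 term: 1/12 · (0.303265 − 0.728146) = -0.0354067.
After k=1: 178.667.
Order-2 term: −1/720 · (0.000716600 − 0.00115587) = 6.10098e-07.

S_2 ≈ 178.667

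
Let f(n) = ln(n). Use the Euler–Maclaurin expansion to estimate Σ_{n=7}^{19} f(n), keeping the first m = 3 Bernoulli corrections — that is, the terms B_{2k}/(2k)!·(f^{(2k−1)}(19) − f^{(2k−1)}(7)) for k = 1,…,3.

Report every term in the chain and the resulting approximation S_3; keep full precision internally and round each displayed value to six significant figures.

Integral: ∫_7^19 ln(x) dx = 30.3230.
Boundary: ½(f(7) + f(19)) = ½(1.94591 + 2.94444) = 2.44517.
Integral + boundary = 32.7681.
Correction k=1: B_{2}/2! · (f^{(1)}(19) − f^{(1)}(7)) = 1/12 · (0.0526316 − 0.142857) = -0.00751880.
After k=1: 32.7606.
Correction k=2: B_{4}/4! · (f^{(3)}(19) − f^{(3)}(7)) = −1/720 · (0.000291588 − 0.00583090) = 7.69349e-06.
After k=2: 32.7606.
Correction k=3: B_{6}/6! · (f^{(5)}(19) − f^{(5)}(7)) = 1/30240 · (9.69267e-06 − 0.00142798) = -4.69009e-08.

S_3 ≈ 32.7606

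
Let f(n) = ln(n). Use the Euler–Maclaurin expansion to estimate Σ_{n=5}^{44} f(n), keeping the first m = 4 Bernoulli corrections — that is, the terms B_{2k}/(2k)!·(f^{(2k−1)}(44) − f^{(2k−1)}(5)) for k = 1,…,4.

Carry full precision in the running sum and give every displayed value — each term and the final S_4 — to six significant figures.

∫_5^44 ln(x) dx evaluates to 119.457.
Boundary: ½(f(5) + f(44)) = ½(1.60944 + 3.78419) = 2.69681.
Running total after boundary: 122.154.
k=1: B_{2}/(2)! × [f^{(1)}(44) − f^{(1)}(5)] = 1/12 × (0.0227273 − 0.200000) = -0.0147727.
Running total after k=1: 122.139.
k=2: B_{4}/(4)! × [f^{(3)}(44) − f^{(3)}(5)] = −1/720 × (2.34786e-05 − 0.0160000) = 2.21896e-05.
Running total after k=2: 122.139.
k=3: B_{6}/(6)! × [f^{(5)}(44) − f^{(5)}(5)] = 1/30240 × (1.45528e-07 − 0.00768000) = -2.53963e-07.
Running total after k=3: 122.139.
k=4: B_{8}/(8)! × [f^{(7)}(44) − f^{(7)}(5)] = −1/1209600 × (2.25509e-09 − 0.00921600) = 7.61905e-09.

S_4 ≈ 122.139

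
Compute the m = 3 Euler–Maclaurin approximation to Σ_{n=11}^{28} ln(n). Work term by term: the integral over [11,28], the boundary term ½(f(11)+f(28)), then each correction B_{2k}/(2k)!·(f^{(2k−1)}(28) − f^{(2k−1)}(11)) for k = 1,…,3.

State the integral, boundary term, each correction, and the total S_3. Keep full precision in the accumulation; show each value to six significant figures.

Integral: ∫_11^28 ln(x) dx = 49.9249.
Boundary: ½(f(11) + f(28)) = ½(2.39790 + 3.33220) = 2.86505.
So far: 52.7899.
Correction k=1: B_{2}/2! · (f^{(1)}(28) − f^{(1)}(11)) = 1/12 · (0.0357143 − 0.0909091) = -0.00459957.
Running total after k=1: 52.7853.
Correction k=2: B_{4}/4! · (f^{(3)}(28) − f^{(3)}(11)) = −1/720 · (9.11079e-05 − 0.00150263) = 1.96045e-06.
Running total after k=2: 52.7853.
Correction k=3: B_{6}/6! · (f^{(5)}(28) − f^{(5)}(11)) = 1/30240 · (1.39451e-06 − 0.000149021) = -4.88183e-09.

S_3 ≈ 52.7853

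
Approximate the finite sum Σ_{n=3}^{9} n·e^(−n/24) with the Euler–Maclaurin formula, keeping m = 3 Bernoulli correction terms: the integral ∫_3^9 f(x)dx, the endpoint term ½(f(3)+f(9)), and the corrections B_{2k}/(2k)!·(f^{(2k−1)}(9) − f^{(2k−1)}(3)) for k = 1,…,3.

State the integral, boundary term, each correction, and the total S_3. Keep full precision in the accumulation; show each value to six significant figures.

S_3 ≈ 31.9129

∫_3^9 x·e^(−x/24) dx evaluates to 27.5249.
Boundary: ½(f(3) + f(9)) = ½(2.64749 + 6.18560) = 4.41655.
So far: 31.9414.
Order-1 term: 1/12 · (0.429556 − 0.772185) = -0.0285524.
Partial sum through k=1: 31.9129.
Order-2 term: −1/720 · (0.00313218 − 0.00440482) = 1.76756e-06.
Partial sum through k=2: 31.9129.
Order-3 term: 1/30240 · (9.58090e-06 − 1.29671e-05) = -1.11977e-10.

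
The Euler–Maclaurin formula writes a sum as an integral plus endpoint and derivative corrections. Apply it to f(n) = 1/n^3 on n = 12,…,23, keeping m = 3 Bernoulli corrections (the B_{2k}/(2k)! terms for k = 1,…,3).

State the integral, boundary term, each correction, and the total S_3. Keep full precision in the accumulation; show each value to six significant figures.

Integral: ∫_12^23 1/x^3 dx = 0.00252704.
Boundary: ½(f(12) + f(23)) = ½(0.000578704 + 8.21895e-05) = 0.000330447.
So far: 0.00285749.
Order-1 term: 1/12 · (-1.07204e-05 − (-0.000144676)) = 1.11630e-05.
Partial sum through k=1: 0.00286865.
Order-2 term: −1/720 · (-4.05307e-07 − (-2.00939e-05)) = -2.73452e-08.
Partial sum through k=2: 0.00286862.
Order-3 term: 1/30240 · (-3.21794e-08 − (-5.86071e-06)) = 1.92743e-10.

S_3 ≈ 0.00286863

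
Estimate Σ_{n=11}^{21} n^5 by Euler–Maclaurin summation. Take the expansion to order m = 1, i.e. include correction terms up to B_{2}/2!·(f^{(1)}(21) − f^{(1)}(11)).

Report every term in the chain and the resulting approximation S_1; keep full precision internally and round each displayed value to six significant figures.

Integral: ∫_11^21 x^5 dx = 1.39991e+07.
½[f(11) + f(21)] = ½[161051 + 4.08410e+06] = 2.12258e+06.
Running total after boundary: 1.61217e+07.
k=1: B_{2}/(2)! × [f^{(1)}(21) − f^{(1)}(11)] = 1/12 × (972405 − 73205.0) = 74933.3.

S_1 ≈ 1.61966e+07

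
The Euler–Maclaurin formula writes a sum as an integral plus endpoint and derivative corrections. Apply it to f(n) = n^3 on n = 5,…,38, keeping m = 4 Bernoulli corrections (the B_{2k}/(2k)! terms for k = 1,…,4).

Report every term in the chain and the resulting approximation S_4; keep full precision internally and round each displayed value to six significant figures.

S_4 ≈ 548981

∫_5^38 x^3 dx evaluates to 521128.
Boundary: ½(f(5) + f(38)) = ½(125.000 + 54872.0) = 27498.5.
Integral + boundary = 548626.
k=1: B_{2}/(2)! × [f^{(1)}(38) − f^{(1)}(5)] = 1/12 × (4332.00 − 75.0000) = 354.750.
After k=1: 548981.
k=2: B_{4}/(4)! × [f^{(3)}(38) − f^{(3)}(5)] = −1/720 × (6.00000 − 6.00000) = 0.00000.
After k=2: 548981.
k=3: B_{6}/(6)! × [f^{(5)}(38) − f^{(5)}(5)] = 1/30240 × (0.00000 − 0.00000) = 0.00000.
After k=3: 548981.
k=4: B_{8}/(8)! × [f^{(7)}(38) − f^{(7)}(5)] = −1/1209600 × (0.00000 − 0.00000) = 0.00000.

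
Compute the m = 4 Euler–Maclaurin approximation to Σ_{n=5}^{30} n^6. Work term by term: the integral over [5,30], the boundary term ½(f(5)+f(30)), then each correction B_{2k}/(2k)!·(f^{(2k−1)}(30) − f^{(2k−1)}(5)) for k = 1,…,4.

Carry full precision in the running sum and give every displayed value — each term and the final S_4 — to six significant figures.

The integral term ∫_5^30 x^6 dx = 3.12427e+09.
½[f(5) + f(30)] = ½[15625.0 + 7.29000e+08] = 3.64508e+08.
So far: 3.48878e+09.
Order-1 term: 1/12 · (1.45800e+08 − 18750.0) = 1.21484e+07.
Partial sum through k=1: 3.50093e+09.
Order-2 term: −1/720 · (3.24000e+06 − 15000.0) = -4479.17.
Partial sum through k=2: 3.50093e+09.
Order-3 term: 1/30240 · (21600.0 − 3600.00) = 0.595238.
Partial sum through k=3: 3.50093e+09.
Order-4 term: −1/1209600 · (0.00000 − 0.00000) = 0.00000.

S_4 ≈ 3.50093e+09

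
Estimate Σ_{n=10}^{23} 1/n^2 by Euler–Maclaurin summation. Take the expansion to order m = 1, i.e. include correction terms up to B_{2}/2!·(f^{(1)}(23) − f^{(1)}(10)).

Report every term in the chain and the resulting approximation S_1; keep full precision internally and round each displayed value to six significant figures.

∫_10^23 1/x^2 dx evaluates to 0.0565217.
Endpoint term: (f(10) + f(23))/2 = (0.0100000 + 0.00189036)/2 = 0.00594518.
Integral + boundary = 0.0624669.
Order-1 term: 1/12 · (-0.000164379 − (-0.00200000)) = 0.000152968.

S_1 ≈ 0.0626199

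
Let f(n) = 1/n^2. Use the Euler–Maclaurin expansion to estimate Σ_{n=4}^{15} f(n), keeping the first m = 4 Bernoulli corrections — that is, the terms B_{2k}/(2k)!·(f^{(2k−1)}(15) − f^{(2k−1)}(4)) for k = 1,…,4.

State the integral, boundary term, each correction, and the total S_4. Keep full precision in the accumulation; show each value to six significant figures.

S_4 ≈ 0.219329

∫_4^15 1/x^2 dx evaluates to 0.183333.
½[f(4) + f(15)] = ½[0.0625000 + 0.00444444] = 0.0334722.
Integral + boundary = 0.216806.
k=1: B_{2}/(2)! × [f^{(1)}(15) − f^{(1)}(4)] = 1/12 × (-0.000592593 − (-0.0312500)) = 0.00255478.
After k=1: 0.219360.
k=2: B_{4}/(4)! × [f^{(3)}(15) − f^{(3)}(4)] = −1/720 × (-3.16049e-05 − (-0.0234375)) = -3.25082e-05.
After k=2: 0.219328.
k=3: B_{6}/(6)! × [f^{(5)}(15) − f^{(5)}(4)] = 1/30240 × (-4.21399e-06 − (-0.0439453)) = 1.45308e-06.
After k=3: 0.219329.
k=4: B_{8}/(8)! × [f^{(7)}(15) − f^{(7)}(4)] = −1/1209600 × (-1.04882e-06 − (-0.153809)) = -1.27156e-07.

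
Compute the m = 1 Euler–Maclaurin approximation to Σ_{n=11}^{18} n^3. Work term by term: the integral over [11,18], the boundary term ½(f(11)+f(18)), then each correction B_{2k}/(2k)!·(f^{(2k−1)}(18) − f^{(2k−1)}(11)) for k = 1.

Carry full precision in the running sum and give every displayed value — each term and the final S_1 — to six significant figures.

Integral: ∫_11^18 x^3 dx = 22583.8.
½[f(11) + f(18)] = ½[1331.00 + 5832.00] = 3581.50.
Running total after boundary: 26165.2.
Order-1 term: 1/12 · (972.000 − 363.000) = 50.7500.

S_1 ≈ 26216.0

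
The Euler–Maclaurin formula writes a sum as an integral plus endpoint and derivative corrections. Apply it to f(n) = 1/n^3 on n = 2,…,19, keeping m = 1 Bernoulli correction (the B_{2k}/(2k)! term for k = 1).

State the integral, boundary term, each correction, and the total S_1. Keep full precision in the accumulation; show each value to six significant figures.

S_1 ≈ 0.201811

Integral: ∫_2^19 1/x^3 dx = 0.123615.
Boundary: ½(f(2) + f(19)) = ½(0.125000 + 0.000145794) = 0.0625729.
Running total after boundary: 0.186188.
Order-1 term: 1/12 · (-2.30201e-05 − (-0.187500)) = 0.0156231.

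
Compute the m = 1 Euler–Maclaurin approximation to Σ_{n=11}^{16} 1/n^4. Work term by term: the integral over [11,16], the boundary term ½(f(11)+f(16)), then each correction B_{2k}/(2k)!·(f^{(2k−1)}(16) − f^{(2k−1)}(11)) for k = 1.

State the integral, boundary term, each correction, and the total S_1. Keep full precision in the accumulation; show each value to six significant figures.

Integral: ∫_11^16 1/x^4 dx = 0.000169058.
½[f(11) + f(16)] = ½[6.83013e-05 + 1.52588e-05] = 4.17801e-05.
Running total after boundary: 0.000210838.
Correction k=1: B_{2}/2! · (f^{(1)}(16) − f^{(1)}(11)) = 1/12 · (-3.81470e-06 − (-2.48369e-05)) = 1.75185e-06.

S_1 ≈ 0.000212590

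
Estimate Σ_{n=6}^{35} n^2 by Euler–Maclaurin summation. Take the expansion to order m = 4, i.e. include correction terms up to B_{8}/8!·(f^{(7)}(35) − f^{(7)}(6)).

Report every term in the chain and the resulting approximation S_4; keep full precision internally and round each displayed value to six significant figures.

S_4 ≈ 14855.0

∫_6^35 x^2 dx evaluates to 14219.7.
½[f(6) + f(35)] = ½[36.0000 + 1225.00] = 630.500.
Integral + boundary = 14850.2.
Correction k=1: B_{2}/2! · (f^{(1)}(35) − f^{(1)}(6)) = 1/12 · (70.0000 − 12.0000) = 4.83333.
After k=1: 14855.0.
Correction k=2: B_{4}/4! · (f^{(3)}(35) − f^{(3)}(6)) = −1/720 · (0.00000 − 0.00000) = 0.00000.
After k=2: 14855.0.
Correction k=3: B_{6}/6! · (f^{(5)}(35) − f^{(5)}(6)) = 1/30240 · (0.00000 − 0.00000) = 0.00000.
After k=3: 14855.0.
Correction k=4: B_{8}/8! · (f^{(7)}(35) − f^{(7)}(6)) = −1/1209600 · (0.00000 − 0.00000) = 0.00000.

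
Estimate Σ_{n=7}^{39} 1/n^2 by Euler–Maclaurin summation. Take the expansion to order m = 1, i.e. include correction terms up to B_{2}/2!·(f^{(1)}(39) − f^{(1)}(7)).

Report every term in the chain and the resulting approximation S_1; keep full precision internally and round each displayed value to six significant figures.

S_1 ≈ 0.128232

The integral term ∫_7^39 1/x^2 dx = 0.117216.
Endpoint term: (f(7) + f(39))/2 = (0.0204082 + 0.000657462)/2 = 0.0105328.
Running total after boundary: 0.127749.
Correction k=1: B_{2}/2! · (f^{(1)}(39) − f^{(1)}(7)) = 1/12 · (-3.37160e-05 − (-0.00583090)) = 0.000483099.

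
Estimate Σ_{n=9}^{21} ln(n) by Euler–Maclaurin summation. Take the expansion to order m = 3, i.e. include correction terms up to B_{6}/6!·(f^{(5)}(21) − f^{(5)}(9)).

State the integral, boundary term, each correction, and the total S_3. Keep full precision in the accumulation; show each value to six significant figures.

Integral: ∫_9^21 ln(x) dx = 32.1599.
Boundary: ½(f(9) + f(21)) = ½(2.19722 + 3.04452) = 2.62087.
Integral + boundary = 34.7808.
Order-1 term: 1/12 · (0.0476190 − 0.111111) = -0.00529101.
After k=1: 34.7755.
Order-2 term: −1/720 · (0.000215959 − 0.00274348) = 3.51045e-06.
After k=2: 34.7755.
Order-3 term: 1/30240 · (5.87645e-06 − 0.000406442) = -1.32462e-08.

S_3 ≈ 34.7755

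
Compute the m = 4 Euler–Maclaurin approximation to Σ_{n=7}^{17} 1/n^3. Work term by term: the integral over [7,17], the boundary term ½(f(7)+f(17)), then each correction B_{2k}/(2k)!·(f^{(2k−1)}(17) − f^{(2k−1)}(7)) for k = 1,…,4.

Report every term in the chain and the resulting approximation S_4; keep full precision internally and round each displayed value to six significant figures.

S_4 ≈ 0.0101339

∫_7^17 1/x^3 dx evaluates to 0.00847398.
½[f(7) + f(17)] = ½[0.00291545 + 0.000203542] = 0.00155950.
So far: 0.0100335.
Order-1 term: 1/12 · (-3.59191e-05 − (-0.00124948)) = 0.000101130.
After k=1: 0.0101346.
Order-2 term: −1/720 · (-2.48575e-06 − (-0.000509992)) = -7.04869e-07.
After k=2: 0.0101339.
Order-3 term: 1/30240 · (-3.61251e-07 − (-0.000437136)) = 1.44436e-08.
After k=3: 0.0101339.
Order-4 term: −1/1209600 · (-9.00003e-08 − (-0.000642322)) = -5.30946e-10.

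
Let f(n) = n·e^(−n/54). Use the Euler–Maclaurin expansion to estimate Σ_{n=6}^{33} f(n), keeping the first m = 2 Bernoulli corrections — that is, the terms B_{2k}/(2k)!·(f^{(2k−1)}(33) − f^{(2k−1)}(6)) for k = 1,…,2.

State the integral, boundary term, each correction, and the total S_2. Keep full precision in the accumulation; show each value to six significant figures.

∫_6^33 x·e^(−x/54) dx evaluates to 349.452.
Boundary: ½(f(6) + f(33)) = ½(5.36904 + 17.9107) = 11.6399.
So far: 361.092.
Order-1 term: 1/12 · (0.211068 − 0.795413) = -0.0486954.
Partial sum through k=1: 361.043.
Order-2 term: −1/720 · (0.000444638 − 0.000886520) = 6.13725e-07.

S_2 ≈ 361.043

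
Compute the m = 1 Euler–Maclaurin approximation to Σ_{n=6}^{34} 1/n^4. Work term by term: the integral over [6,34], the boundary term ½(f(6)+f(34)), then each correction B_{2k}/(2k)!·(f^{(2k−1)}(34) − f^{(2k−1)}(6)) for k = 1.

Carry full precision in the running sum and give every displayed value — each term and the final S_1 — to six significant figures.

∫_6^34 1/x^4 dx evaluates to 0.00153473.
½[f(6) + f(34)] = ½[0.000771605 + 7.48315e-07] = 0.000386177.
So far: 0.00192091.
Order-1 term: 1/12 · (-8.80370e-08 − (-0.000514403)) = 4.28596e-05.

S_1 ≈ 0.00196377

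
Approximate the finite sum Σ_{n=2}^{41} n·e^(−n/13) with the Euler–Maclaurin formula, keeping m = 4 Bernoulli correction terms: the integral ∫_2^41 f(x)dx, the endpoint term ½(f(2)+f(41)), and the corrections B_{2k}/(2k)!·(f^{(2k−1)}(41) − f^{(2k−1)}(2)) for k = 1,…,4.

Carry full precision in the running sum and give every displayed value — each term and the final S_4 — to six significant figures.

The integral term ∫_2^41 x·e^(−x/13) dx = 137.227.
½[f(2) + f(41)] = ½[1.71481 + 1.75019] = 1.73250.
So far: 138.960.
k=1: B_{2}/(2)! × [f^{(1)}(41) − f^{(1)}(2)] = 1/12 × (-0.0919426 − 0.725496) = -0.0681199.
Partial sum through k=1: 138.891.
k=2: B_{4}/(4)! × [f^{(3)}(41) − f^{(3)}(2)] = −1/720 × (-3.88599e-05 − 0.0144397) = 2.01091e-05.
Partial sum through k=2: 138.891.
k=3: B_{6}/(6)! × [f^{(5)}(41) − f^{(5)}(2)] = 1/30240 × (2.75928e-06 − 0.000145482) = -4.71967e-09.
Partial sum through k=3: 138.891.
k=4: B_{8}/(8)! × [f^{(7)}(41) − f^{(7)}(2)] = −1/1209600 × (3.40148e-08 − 1.21611e-06) = 9.77259e-13.

S_4 ≈ 138.891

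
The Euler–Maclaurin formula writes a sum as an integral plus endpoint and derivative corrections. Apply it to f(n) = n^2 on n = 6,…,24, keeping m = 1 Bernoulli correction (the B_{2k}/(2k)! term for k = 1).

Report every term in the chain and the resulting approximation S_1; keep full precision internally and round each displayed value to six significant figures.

∫_6^24 x^2 dx evaluates to 4536.00.
Endpoint term: (f(6) + f(24))/2 = (36.0000 + 576.000)/2 = 306.000.
So far: 4842.00.
k=1: B_{2}/(2)! × [f^{(1)}(24) − f^{(1)}(6)] = 1/12 × (48.0000 − 12.0000) = 3.00000.

S_1 ≈ 4845.00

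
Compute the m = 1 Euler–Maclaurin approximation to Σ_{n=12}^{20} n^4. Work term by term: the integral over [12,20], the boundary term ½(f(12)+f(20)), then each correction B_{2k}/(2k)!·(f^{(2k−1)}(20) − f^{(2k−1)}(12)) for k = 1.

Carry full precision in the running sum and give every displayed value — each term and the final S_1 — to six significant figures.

The integral term ∫_12^20 x^4 dx = 590234.
Endpoint term: (f(12) + f(20))/2 = (20736.0 + 160000)/2 = 90368.0.
So far: 680602.
Correction k=1: B_{2}/2! · (f^{(1)}(20) − f^{(1)}(12)) = 1/12 · (32000.0 − 6912.00) = 2090.67.

S_1 ≈ 682692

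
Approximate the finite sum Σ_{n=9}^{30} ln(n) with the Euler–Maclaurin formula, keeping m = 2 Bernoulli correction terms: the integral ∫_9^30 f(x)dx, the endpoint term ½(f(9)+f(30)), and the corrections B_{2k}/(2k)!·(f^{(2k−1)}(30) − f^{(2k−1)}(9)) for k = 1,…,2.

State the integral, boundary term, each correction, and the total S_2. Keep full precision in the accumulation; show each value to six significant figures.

The integral term ∫_9^30 ln(x) dx = 61.2609.
Boundary: ½(f(9) + f(30)) = ½(2.19722 + 3.40120) = 2.79921.
Integral + boundary = 64.0601.
k=1: B_{2}/(2)! × [f^{(1)}(30) − f^{(1)}(9)] = 1/12 × (0.0333333 − 0.111111) = -0.00648148.
After k=1: 64.0536.
k=2: B_{4}/(4)! × [f^{(3)}(30) − f^{(3)}(9)] = −1/720 × (7.40741e-05 − 0.00274348) = 3.70751e-06.

S_2 ≈ 64.0536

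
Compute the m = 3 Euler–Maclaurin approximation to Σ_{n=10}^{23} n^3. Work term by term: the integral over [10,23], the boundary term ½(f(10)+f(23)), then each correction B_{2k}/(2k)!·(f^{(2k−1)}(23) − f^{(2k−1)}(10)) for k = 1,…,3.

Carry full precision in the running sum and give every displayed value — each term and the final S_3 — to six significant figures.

∫_10^23 x^3 dx evaluates to 67460.2.
½[f(10) + f(23)] = ½[1000.00 + 12167.0] = 6583.50.
So far: 74043.8.
k=1: B_{2}/(2)! × [f^{(1)}(23) − f^{(1)}(10)] = 1/12 × (1587.00 − 300.000) = 107.250.
After k=1: 74151.0.
k=2: B_{4}/(4)! × [f^{(3)}(23) − f^{(3)}(10)] = −1/720 × (6.00000 − 6.00000) = 0.00000.
After k=2: 74151.0.
k=3: B_{6}/(6)! × [f^{(5)}(23) − f^{(5)}(10)] = 1/30240 × (0.00000 − 0.00000) = 0.00000.

S_3 ≈ 74151.0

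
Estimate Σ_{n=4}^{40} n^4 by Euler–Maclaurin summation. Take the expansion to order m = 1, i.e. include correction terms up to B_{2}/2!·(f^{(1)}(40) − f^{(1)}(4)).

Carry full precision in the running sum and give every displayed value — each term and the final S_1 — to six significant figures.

The integral term ∫_4^40 x^4 dx = 2.04798e+07.
Boundary: ½(f(4) + f(40)) = ½(256.000 + 2.56000e+06) = 1.28013e+06.
Running total after boundary: 2.17599e+07.
Order-1 term: 1/12 · (256000 − 256.000) = 21312.0.

S_1 ≈ 2.17812e+07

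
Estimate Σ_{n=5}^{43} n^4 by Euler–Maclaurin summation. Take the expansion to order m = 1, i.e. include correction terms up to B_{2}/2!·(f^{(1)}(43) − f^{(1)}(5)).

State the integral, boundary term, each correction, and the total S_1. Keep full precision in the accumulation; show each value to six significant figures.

∫_5^43 x^4 dx evaluates to 2.94011e+07.
Endpoint term: (f(5) + f(43))/2 = (625.000 + 3.41880e+06)/2 = 1.70971e+06.
Integral + boundary = 3.11108e+07.
k=1: B_{2}/(2)! × [f^{(1)}(43) − f^{(1)}(5)] = 1/12 × (318028 − 500.000) = 26460.7.

S_1 ≈ 3.11372e+07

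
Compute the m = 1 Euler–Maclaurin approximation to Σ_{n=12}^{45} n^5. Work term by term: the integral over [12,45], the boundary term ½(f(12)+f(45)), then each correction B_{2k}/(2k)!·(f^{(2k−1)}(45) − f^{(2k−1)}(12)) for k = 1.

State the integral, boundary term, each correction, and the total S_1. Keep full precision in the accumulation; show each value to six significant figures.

S_1 ≈ 1.47755e+09

∫_12^45 x^5 dx evaluates to 1.38346e+09.
½[f(12) + f(45)] = ½[248832 + 1.84528e+08] = 9.23885e+07.
So far: 1.47585e+09.
Correction k=1: B_{2}/2! · (f^{(1)}(45) − f^{(1)}(12)) = 1/12 · (2.05031e+07 − 103680) = 1.69995e+06.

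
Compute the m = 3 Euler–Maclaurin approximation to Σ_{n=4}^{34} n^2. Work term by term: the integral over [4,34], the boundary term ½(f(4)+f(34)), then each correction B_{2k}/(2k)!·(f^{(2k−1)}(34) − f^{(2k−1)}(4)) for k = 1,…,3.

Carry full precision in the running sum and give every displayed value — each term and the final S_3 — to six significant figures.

S_3 ≈ 13671.0

The integral term ∫_4^34 x^2 dx = 13080.0.
Boundary: ½(f(4) + f(34)) = ½(16.0000 + 1156.00) = 586.000.
Integral + boundary = 13666.0.
Correction k=1: B_{2}/2! · (f^{(1)}(34) − f^{(1)}(4)) = 1/12 · (68.0000 − 8.00000) = 5.00000.
After k=1: 13671.0.
Correction k=2: B_{4}/4! · (f^{(3)}(34) − f^{(3)}(4)) = −1/720 · (0.00000 − 0.00000) = 0.00000.
After k=2: 13671.0.
Correction k=3: B_{6}/6! · (f^{(5)}(34) − f^{(5)}(4)) = 1/30240 · (0.00000 − 0.00000) = 0.00000.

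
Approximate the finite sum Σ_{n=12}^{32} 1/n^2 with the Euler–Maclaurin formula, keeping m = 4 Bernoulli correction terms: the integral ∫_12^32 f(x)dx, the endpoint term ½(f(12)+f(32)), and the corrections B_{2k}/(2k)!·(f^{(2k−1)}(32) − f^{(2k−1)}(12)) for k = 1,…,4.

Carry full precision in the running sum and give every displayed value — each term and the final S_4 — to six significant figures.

S_4 ≈ 0.0561351

∫_12^32 1/x^2 dx evaluates to 0.0520833.
½[f(12) + f(32)] = ½[0.00694444 + 0.000976562] = 0.00396050.
Running total after boundary: 0.0560438.
Order-1 term: 1/12 · (-6.10352e-05 − (-0.00115741)) = 9.13644e-05.
After k=1: 0.0561352.
Order-2 term: −1/720 · (-7.15256e-07 − (-9.64506e-05)) = -1.32966e-07.
After k=2: 0.0561351.
Order-3 term: 1/30240 · (-2.09548e-08 − (-2.00939e-05)) = 6.63787e-10.
After k=3: 0.0561351.
Order-4 term: −1/1209600 · (-1.14596e-09 − (-7.81429e-06)) = -6.45928e-12.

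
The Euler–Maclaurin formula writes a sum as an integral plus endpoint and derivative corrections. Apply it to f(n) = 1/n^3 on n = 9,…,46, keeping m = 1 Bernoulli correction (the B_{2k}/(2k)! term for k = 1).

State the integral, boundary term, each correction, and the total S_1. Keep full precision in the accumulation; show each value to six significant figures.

S_1 ≈ 0.00666560

∫_9^46 1/x^3 dx evaluates to 0.00593654.
½[f(9) + f(46)] = ½[0.00137174 + 1.02737e-05] = 0.000691008.
So far: 0.00662755.
k=1: B_{2}/(2)! × [f^{(1)}(46) − f^{(1)}(9)] = 1/12 × (-6.70023e-07 − (-0.000457247)) = 3.80481e-05.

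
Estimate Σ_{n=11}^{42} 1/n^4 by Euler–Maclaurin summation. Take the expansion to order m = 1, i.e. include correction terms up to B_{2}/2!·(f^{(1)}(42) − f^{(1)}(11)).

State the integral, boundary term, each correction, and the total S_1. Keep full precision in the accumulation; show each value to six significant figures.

∫_11^42 1/x^4 dx evaluates to 0.000245939.
Endpoint term: (f(11) + f(42))/2 = (6.83013e-05 + 3.21368e-07)/2 = 3.43114e-05.
Integral + boundary = 0.000280250.
k=1: B_{2}/(2)! × [f^{(1)}(42) − f^{(1)}(11)] = 1/12 × (-3.06065e-08 − (-2.48369e-05)) = 2.06719e-06.

S_1 ≈ 0.000282318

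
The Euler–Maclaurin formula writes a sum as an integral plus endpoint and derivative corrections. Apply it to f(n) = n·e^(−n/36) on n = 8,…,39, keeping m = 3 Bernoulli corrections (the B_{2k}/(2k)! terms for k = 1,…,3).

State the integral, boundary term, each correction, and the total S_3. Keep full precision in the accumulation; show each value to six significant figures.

The integral term ∫_8^39 x·e^(−x/36) dx = 354.511.
Boundary: ½(f(8) + f(39)) = ½(6.40590 + 13.2002) = 9.80303.
So far: 364.314.
Correction k=1: B_{2}/2! · (f^{(1)}(39) − f^{(1)}(8)) = 1/12 · (-0.0282055 − 0.622796) = -0.0542501.
Running total after k=1: 364.260.
Correction k=2: B_{4}/4! · (f^{(3)}(39) − f^{(3)}(8)) = −1/720 · (0.000500560 − 0.00171626) = 1.68847e-06.
Running total after k=2: 364.260.
Correction k=3: B_{6}/6! · (f^{(5)}(39) − f^{(5)}(8)) = 1/30240 · (7.89262e-07 − 2.27775e-06) = -4.92225e-11.

S_3 ≈ 364.260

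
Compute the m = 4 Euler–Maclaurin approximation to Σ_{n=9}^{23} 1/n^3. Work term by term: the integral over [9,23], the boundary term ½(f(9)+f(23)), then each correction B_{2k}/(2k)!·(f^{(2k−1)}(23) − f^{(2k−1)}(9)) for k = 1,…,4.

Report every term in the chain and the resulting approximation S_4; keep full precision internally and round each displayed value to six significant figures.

Integral: ∫_9^23 1/x^3 dx = 0.00522766.
Boundary: ½(f(9) + f(23)) = ½(0.00137174 + 8.21895e-05) = 0.000726966.
Integral + boundary = 0.00595463.
Correction k=1: B_{2}/2! · (f^{(1)}(23) − f^{(1)}(9)) = 1/12 · (-1.07204e-05 − (-0.000457247)) = 3.72106e-05.
Partial sum through k=1: 0.00599184.
Correction k=2: B_{4}/4! · (f^{(3)}(23) − f^{(3)}(9)) = −1/720 · (-4.05307e-07 − (-0.000112901)) = -1.56243e-07.
Partial sum through k=2: 0.00599168.
Correction k=3: B_{6}/6! · (f^{(5)}(23) − f^{(5)}(9)) = 1/30240 · (-3.21794e-08 − (-5.85410e-05)) = 1.93482e-09.
Partial sum through k=3: 0.00599168.
Correction k=4: B_{8}/8! · (f^{(7)}(23) − f^{(7)}(9)) = −1/1209600 · (-4.37980e-09 − (-5.20365e-05)) = -4.30160e-11.

S_4 ≈ 0.00599168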